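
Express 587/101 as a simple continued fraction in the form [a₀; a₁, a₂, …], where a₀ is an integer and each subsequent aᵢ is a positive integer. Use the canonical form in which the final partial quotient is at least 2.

[5; 1, 4, 3, 6]

587 = 5·101 + 82, so a_0 = 5
101 = 1·82 + 19, so a_1 = 1
82 = 4·19 + 6, so a_2 = 4
19 = 3·6 + 1, so a_3 = 3
6 = 6·1 + 0, so a_4 = 6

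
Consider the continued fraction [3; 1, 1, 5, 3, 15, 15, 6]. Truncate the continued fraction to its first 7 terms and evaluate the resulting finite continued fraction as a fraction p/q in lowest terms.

28609/8075

Collapse the nested fraction from the inside out:
Start with 15.
15 + 1/(15/1) = 15 + 1/15 = 226/15
3 + 1/(226/15) = 3 + 15/226 = 693/226
5 + 1/(693/226) = 5 + 226/693 = 3691/693
1 + 1/(3691/693) = 1 + 693/3691 = 4384/3691
1 + 1/(4384/3691) = 1 + 3691/4384 = 8075/4384
3 + 1/(8075/4384) = 3 + 4384/8075 = 28609/8075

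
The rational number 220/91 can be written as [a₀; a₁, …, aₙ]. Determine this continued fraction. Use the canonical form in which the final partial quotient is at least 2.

[2; 2, 2, 1, 1, 7]

Repeatedly divide and take the remainder:
220 ÷ 91 → quotient 2, remainder 38
91 ÷ 38 → quotient 2, remainder 15
38 ÷ 15 → quotient 2, remainder 8
15 ÷ 8 → quotient 1, remainder 7
8 ÷ 7 → quotient 1, remainder 1
7 ÷ 1 → quotient 7, remainder 0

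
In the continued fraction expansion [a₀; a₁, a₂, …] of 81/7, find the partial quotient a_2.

1

81 = 11·7 + 4, so a_0 = 11
7 = 1·4 + 3, so a_1 = 1
4 = 1·3 + 1, so a_2 = 1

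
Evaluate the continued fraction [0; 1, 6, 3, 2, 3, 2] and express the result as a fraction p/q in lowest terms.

Work from the innermost term outward:
Start with 2.
3 + 1/(2/1) = 3 + 1/2 = 7/2
2 + 1/(7/2) = 2 + 2/7 = 16/7
3 + 1/(16/7) = 3 + 7/16 = 55/16
6 + 1/(55/16) = 6 + 16/55 = 346/55
1 + 1/(346/55) = 1 + 55/346 = 401/346
0 + 1/(401/346) = 0 + 346/401 = 346/401

346/401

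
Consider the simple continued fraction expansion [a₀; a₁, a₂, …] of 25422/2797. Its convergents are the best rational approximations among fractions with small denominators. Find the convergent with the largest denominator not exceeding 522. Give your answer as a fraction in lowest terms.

a_0 = 9: 9/1  (≤ bound)
a_1 = 11: 100/11  (≤ bound)
a_2 = 4: 409/45  (≤ bound)
a_3 = 3: 1327/146  (≤ bound)
a_4 = 2: 3063/337  (≤ bound)
a_5 = 2: 7453/820  (> 522, stop)

3063/337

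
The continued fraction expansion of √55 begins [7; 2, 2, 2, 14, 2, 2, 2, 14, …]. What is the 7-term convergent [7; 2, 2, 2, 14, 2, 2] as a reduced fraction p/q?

Start with 2.
2 + 1/(2/1) = 2 + 1/2 = 5/2
14 + 1/(5/2) = 14 + 2/5 = 72/5
2 + 1/(72/5) = 2 + 5/72 = 149/72
2 + 1/(149/72) = 2 + 72/149 = 370/149
2 + 1/(370/149) = 2 + 149/370 = 889/370
7 + 1/(889/370) = 7 + 370/889 = 6593/889

6593/889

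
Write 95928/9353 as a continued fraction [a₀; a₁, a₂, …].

[10; 3, 1, 9, 29, 1, 7]

95928 = 10·9353 + 2398, so a_0 = 10
9353 = 3·2398 + 2159, so a_1 = 3
2398 = 1·2159 + 239, so a_2 = 1
2159 = 9·239 + 8, so a_3 = 9
239 = 29·8 + 7, so a_4 = 29
8 = 1·7 + 1, so a_5 = 1
7 = 7·1 + 0, so a_6 = 7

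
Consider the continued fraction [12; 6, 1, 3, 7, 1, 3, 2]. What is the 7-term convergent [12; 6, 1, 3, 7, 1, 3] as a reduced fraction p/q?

10508/865

a_0 = 12: 12/1
a_1 = 6: 73/6
a_2 = 1: 85/7
a_3 = 3: 328/27
a_4 = 7: 2381/196
a_5 = 1: 2709/223
a_6 = 3: 10508/865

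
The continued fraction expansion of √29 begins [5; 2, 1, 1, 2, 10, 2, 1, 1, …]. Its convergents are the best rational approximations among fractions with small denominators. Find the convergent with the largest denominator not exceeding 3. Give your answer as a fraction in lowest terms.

a_0 = 5: 5/1  (≤ bound)
a_1 = 2: 11/2  (≤ bound)
a_2 = 1: 16/3  (≤ bound)
a_3 = 1: 27/5  (> 3, stop)

16/3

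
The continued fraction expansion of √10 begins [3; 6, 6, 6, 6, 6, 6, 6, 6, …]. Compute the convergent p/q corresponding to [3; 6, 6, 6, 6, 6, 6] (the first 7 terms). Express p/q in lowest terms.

168717/53353

a_0 = 3: 3/1
a_1 = 6: 19/6
a_2 = 6: 117/37
a_3 = 6: 721/228
a_4 = 6: 4443/1405
a_5 = 6: 27379/8658
a_6 = 6: 168717/53353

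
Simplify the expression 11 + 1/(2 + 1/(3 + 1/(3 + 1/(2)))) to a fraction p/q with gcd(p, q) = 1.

606/53

Compute successive convergents:
a_0 = 11: 11/1
a_1 = 2: 23/2
a_2 = 3: 80/7
a_3 = 3: 263/23
a_4 = 2: 606/53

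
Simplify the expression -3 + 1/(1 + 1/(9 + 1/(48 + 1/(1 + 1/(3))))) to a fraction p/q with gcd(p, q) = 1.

Starting at the tail and folding back:
Start with 3.
1 + 1/(3/1) = 1 + 1/3 = 4/3
48 + 1/(4/3) = 48 + 3/4 = 195/4
9 + 1/(195/4) = 9 + 4/195 = 1759/195
1 + 1/(1759/195) = 1 + 195/1759 = 1954/1759
-3 + 1/(1954/1759) = -3 + 1759/1954 = -4103/1954

-4103/1954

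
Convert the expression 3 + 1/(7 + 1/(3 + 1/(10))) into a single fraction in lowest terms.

712/227

Start with 10.
3 + 1/(10/1) = 3 + 1/10 = 31/10
7 + 1/(31/10) = 7 + 10/31 = 227/31
3 + 1/(227/31) = 3 + 31/227 = 712/227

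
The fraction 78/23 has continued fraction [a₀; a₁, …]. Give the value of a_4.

⌊78/23⌋ = 3, remainder 9
⌊23/9⌋ = 2, remainder 5
⌊9/5⌋ = 1, remainder 4
⌊5/4⌋ = 1, remainder 1
⌊4/1⌋ = 4, remainder 0

4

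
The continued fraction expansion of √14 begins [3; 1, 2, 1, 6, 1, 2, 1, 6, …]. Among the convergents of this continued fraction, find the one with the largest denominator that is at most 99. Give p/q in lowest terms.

333/89

a_0 = 3: 3/1  (≤ bound)
a_1 = 1: 4/1  (≤ bound)
a_2 = 2: 11/3  (≤ bound)
a_3 = 1: 15/4  (≤ bound)
a_4 = 6: 101/27  (≤ bound)
a_5 = 1: 116/31  (≤ bound)
a_6 = 2: 333/89  (≤ bound)
a_7 = 1: 449/120  (> 99, stop)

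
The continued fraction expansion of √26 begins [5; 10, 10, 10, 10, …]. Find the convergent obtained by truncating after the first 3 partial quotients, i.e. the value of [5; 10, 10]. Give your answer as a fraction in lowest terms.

Use the convergent recurrence hₖ = aₖ·hₖ₋₁ + hₖ₋₂ (and likewise for the denominators kₖ):
a_0 = 5: 5/1
a_1 = 10: 51/10
a_2 = 10: 515/101

515/101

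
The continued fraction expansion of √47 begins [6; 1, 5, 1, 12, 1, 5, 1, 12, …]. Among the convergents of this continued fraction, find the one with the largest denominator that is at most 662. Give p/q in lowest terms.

a_0 = 6: 6/1  (≤ bound)
a_1 = 1: 7/1  (≤ bound)
a_2 = 5: 41/6  (≤ bound)
a_3 = 1: 48/7  (≤ bound)
a_4 = 12: 617/90  (≤ bound)
a_5 = 1: 665/97  (≤ bound)
a_6 = 5: 3942/575  (≤ bound)
a_7 = 1: 4607/672  (> 662, stop)

3942/575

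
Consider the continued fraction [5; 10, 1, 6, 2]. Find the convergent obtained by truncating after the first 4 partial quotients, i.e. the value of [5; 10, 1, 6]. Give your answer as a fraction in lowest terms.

387/76

Build up convergents one term at a time:
a_0 = 5: 5/1
a_1 = 10: 51/10
a_2 = 1: 56/11
a_3 = 6: 387/76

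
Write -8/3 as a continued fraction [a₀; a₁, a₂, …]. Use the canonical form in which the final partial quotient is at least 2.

[-3; 3]

Run the Euclidean algorithm, recording each quotient:
-8 ÷ 3 → quotient -3, remainder 1
3 ÷ 1 → quotient 3, remainder 0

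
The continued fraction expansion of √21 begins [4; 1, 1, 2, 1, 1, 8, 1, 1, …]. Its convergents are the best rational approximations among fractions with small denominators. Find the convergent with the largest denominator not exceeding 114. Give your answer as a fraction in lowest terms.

472/103

List convergents until the denominator exceeds the bound:
a_0 = 4: 4/1  (≤ bound)
a_1 = 1: 5/1  (≤ bound)
a_2 = 1: 9/2  (≤ bound)
a_3 = 2: 23/5  (≤ bound)
a_4 = 1: 32/7  (≤ bound)
a_5 = 1: 55/12  (≤ bound)
a_6 = 8: 472/103  (≤ bound)
a_7 = 1: 527/115  (> 114, stop)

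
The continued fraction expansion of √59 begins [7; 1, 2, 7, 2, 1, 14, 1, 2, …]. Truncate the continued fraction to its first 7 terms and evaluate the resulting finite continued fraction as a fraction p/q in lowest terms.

Start with 14.
1 + 1/(14/1) = 1 + 1/14 = 15/14
2 + 1/(15/14) = 2 + 14/15 = 44/15
7 + 1/(44/15) = 7 + 15/44 = 323/44
2 + 1/(323/44) = 2 + 44/323 = 690/323
1 + 1/(690/323) = 1 + 323/690 = 1013/690
7 + 1/(1013/690) = 7 + 690/1013 = 7781/1013

7781/1013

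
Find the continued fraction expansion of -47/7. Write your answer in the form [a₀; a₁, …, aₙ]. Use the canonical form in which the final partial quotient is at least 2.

-47 ÷ 7 → quotient -7, remainder 2
7 ÷ 2 → quotient 3, remainder 1
2 ÷ 1 → quotient 2, remainder 0

[-7; 3, 2]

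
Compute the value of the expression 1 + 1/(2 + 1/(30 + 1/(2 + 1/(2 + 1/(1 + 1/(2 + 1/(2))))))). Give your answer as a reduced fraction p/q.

Collapse the nested fraction from the inside out:
Start with 2.
2 + 1/(2/1) = 2 + 1/2 = 5/2
1 + 1/(5/2) = 1 + 2/5 = 7/5
2 + 1/(7/5) = 2 + 5/7 = 19/7
2 + 1/(19/7) = 2 + 7/19 = 45/19
30 + 1/(45/19) = 30 + 19/45 = 1369/45
2 + 1/(1369/45) = 2 + 45/1369 = 2783/1369
1 + 1/(2783/1369) = 1 + 1369/2783 = 4152/2783

4152/2783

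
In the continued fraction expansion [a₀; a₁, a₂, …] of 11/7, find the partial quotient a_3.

11 ÷ 7 → quotient 1, remainder 4
7 ÷ 4 → quotient 1, remainder 3
4 ÷ 3 → quotient 1, remainder 1
3 ÷ 1 → quotient 3, remainder 0

3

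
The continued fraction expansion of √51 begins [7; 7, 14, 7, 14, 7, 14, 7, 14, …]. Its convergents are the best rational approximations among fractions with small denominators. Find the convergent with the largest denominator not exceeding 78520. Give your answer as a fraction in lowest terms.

List convergents until the denominator exceeds the bound:
a_0 = 7: 7/1  (≤ bound)
a_1 = 7: 50/7  (≤ bound)
a_2 = 14: 707/99  (≤ bound)
a_3 = 7: 4999/700  (≤ bound)
a_4 = 14: 70693/9899  (≤ bound)
a_5 = 7: 499850/69993  (≤ bound)
a_6 = 14: 7068593/989801  (> 78520, stop)

499850/69993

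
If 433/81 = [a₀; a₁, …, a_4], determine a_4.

3

Repeatedly divide and take the remainder:
433 = 5·81 + 28, so a_0 = 5
81 = 2·28 + 25, so a_1 = 2
28 = 1·25 + 3, so a_2 = 1
25 = 8·3 + 1, so a_3 = 8
3 = 3·1 + 0, so a_4 = 3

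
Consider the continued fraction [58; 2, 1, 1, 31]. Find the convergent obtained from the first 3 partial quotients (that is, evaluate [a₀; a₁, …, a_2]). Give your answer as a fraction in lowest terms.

175/3

Collapse the nested fraction from the inside out:
Start with 1.
2 + 1/(1/1) = 2 + 1/1 = 3/1
58 + 1/(3/1) = 58 + 1/3 = 175/3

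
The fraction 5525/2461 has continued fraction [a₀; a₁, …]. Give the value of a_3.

3

5525 = 2·2461 + 603, so a_0 = 2
2461 = 4·603 + 49, so a_1 = 4
603 = 12·49 + 15, so a_2 = 12
49 = 3·15 + 4, so a_3 = 3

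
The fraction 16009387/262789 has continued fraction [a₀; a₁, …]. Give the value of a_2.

Repeatedly divide and take the remainder:
16009387 ÷ 262789 → quotient 60, remainder 242047
262789 ÷ 242047 → quotient 1, remainder 20742
242047 ÷ 20742 → quotient 11, remainder 13885

11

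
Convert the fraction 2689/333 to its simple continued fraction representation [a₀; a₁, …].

Apply division with remainder until the remainder is 0:
2689 = 8·333 + 25, so a_0 = 8
333 = 13·25 + 8, so a_1 = 13
25 = 3·8 + 1, so a_2 = 3
8 = 8·1 + 0, so a_3 = 8

[8; 13, 3, 8]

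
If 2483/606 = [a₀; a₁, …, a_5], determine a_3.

1

Run the Euclidean algorithm, recording each quotient:
⌊2483/606⌋ = 4, remainder 59
⌊606/59⌋ = 10, remainder 16
⌊59/16⌋ = 3, remainder 11
⌊16/11⌋ = 1, remainder 5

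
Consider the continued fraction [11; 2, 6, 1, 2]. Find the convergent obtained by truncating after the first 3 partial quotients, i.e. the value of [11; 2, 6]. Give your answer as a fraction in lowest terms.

Start with 6.
2 + 1/(6/1) = 2 + 1/6 = 13/6
11 + 1/(13/6) = 11 + 6/13 = 149/13

149/13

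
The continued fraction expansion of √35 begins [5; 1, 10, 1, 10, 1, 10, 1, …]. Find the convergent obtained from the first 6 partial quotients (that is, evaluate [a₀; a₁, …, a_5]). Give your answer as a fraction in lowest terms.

846/143

Start with 1.
10 + 1/(1/1) = 10 + 1/1 = 11/1
1 + 1/(11/1) = 1 + 1/11 = 12/11
10 + 1/(12/11) = 10 + 11/12 = 131/12
1 + 1/(131/12) = 1 + 12/131 = 143/131
5 + 1/(143/131) = 5 + 131/143 = 846/143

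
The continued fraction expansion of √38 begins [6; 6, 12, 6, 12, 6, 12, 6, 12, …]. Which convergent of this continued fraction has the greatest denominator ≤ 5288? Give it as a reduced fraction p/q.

List convergents until the denominator exceeds the bound:
a_0 = 6: 6/1  (≤ bound)
a_1 = 6: 37/6  (≤ bound)
a_2 = 12: 450/73  (≤ bound)
a_3 = 6: 2737/444  (≤ bound)
a_4 = 12: 33294/5401  (> 5288, stop)

2737/444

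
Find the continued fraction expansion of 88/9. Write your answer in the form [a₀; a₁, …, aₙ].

[9; 1, 3, 2]

Apply division with remainder until the remainder is 0:
⌊88/9⌋ = 9, remainder 7
⌊9/7⌋ = 1, remainder 2
⌊7/2⌋ = 3, remainder 1
⌊2/1⌋ = 2, remainder 0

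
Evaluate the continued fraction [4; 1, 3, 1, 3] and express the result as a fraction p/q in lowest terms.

91/19

Start with 3.
1 + 1/(3/1) = 1 + 1/3 = 4/3
3 + 1/(4/3) = 3 + 3/4 = 15/4
1 + 1/(15/4) = 1 + 4/15 = 19/15
4 + 1/(19/15) = 4 + 15/19 = 91/19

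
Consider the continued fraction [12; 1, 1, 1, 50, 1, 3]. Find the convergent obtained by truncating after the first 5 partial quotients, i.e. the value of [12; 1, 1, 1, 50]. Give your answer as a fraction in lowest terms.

Build up convergents one term at a time:
a_0 = 12: 12/1
a_1 = 1: 13/1
a_2 = 1: 25/2
a_3 = 1: 38/3
a_4 = 50: 1925/152

1925/152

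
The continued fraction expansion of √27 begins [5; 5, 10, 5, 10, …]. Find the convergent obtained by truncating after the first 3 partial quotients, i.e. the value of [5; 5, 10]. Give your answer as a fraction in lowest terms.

a_0 = 5: 5/1
a_1 = 5: 26/5
a_2 = 10: 265/51

265/51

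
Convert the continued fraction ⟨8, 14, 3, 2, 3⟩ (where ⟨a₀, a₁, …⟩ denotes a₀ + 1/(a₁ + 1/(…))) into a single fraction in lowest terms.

Start with 3.
2 + 1/(3/1) = 2 + 1/3 = 7/3
3 + 1/(7/3) = 3 + 3/7 = 24/7
14 + 1/(24/7) = 14 + 7/24 = 343/24
8 + 1/(343/24) = 8 + 24/343 = 2768/343

2768/343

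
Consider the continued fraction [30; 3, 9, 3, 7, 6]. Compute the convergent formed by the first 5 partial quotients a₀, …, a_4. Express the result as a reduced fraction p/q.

a_0 = 30: 30/1
a_1 = 3: 91/3
a_2 = 9: 849/28
a_3 = 3: 2638/87
a_4 = 7: 19315/637

19315/637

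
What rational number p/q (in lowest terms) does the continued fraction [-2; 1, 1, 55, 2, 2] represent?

a_0 = -2: -2/1
a_1 = 1: -1/1
a_2 = 1: -3/2
a_3 = 55: -166/111
a_4 = 2: -335/224
a_5 = 2: -836/559

-836/559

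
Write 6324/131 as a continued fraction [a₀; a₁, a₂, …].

[48; 3, 1, 1, 1, 3, 3]

6324 ÷ 131 → quotient 48, remainder 36
131 ÷ 36 → quotient 3, remainder 23
36 ÷ 23 → quotient 1, remainder 13
23 ÷ 13 → quotient 1, remainder 10
13 ÷ 10 → quotient 1, remainder 3
10 ÷ 3 → quotient 3, remainder 1
3 ÷ 1 → quotient 3, remainder 0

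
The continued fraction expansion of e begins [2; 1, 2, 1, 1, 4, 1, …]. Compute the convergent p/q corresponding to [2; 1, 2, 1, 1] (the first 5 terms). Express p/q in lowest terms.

19/7

a_0 = 2: 2/1
a_1 = 1: 3/1
a_2 = 2: 8/3
a_3 = 1: 11/4
a_4 = 1: 19/7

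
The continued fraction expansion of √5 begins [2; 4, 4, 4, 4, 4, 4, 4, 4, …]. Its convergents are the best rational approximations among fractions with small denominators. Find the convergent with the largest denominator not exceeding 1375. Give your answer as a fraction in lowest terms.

List convergents until the denominator exceeds the bound:
a_0 = 2: 2/1  (≤ bound)
a_1 = 4: 9/4  (≤ bound)
a_2 = 4: 38/17  (≤ bound)
a_3 = 4: 161/72  (≤ bound)
a_4 = 4: 682/305  (≤ bound)
a_5 = 4: 2889/1292  (≤ bound)
a_6 = 4: 12238/5473  (> 1375, stop)

2889/1292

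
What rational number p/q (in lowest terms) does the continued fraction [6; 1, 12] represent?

90/13

a_0 = 6: 6/1
a_1 = 1: 7/1
a_2 = 12: 90/13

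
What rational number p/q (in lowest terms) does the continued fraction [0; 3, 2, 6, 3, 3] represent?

136/471

Start with 3.
3 + 1/(3/1) = 3 + 1/3 = 10/3
6 + 1/(10/3) = 6 + 3/10 = 63/10
2 + 1/(63/10) = 2 + 10/63 = 136/63
3 + 1/(136/63) = 3 + 63/136 = 471/136
0 + 1/(471/136) = 0 + 136/471 = 136/471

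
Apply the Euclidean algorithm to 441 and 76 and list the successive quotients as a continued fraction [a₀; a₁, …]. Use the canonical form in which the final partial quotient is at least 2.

441 = 5·76 + 61, so a_0 = 5
76 = 1·61 + 15, so a_1 = 1
61 = 4·15 + 1, so a_2 = 4
15 = 15·1 + 0, so a_3 = 15

[5; 1, 4, 15]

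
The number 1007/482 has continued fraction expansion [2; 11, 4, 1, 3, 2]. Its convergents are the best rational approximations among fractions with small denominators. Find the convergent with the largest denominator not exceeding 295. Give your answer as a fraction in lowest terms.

a_0 = 2: 2/1  (≤ bound)
a_1 = 11: 23/11  (≤ bound)
a_2 = 4: 94/45  (≤ bound)
a_3 = 1: 117/56  (≤ bound)
a_4 = 3: 445/213  (≤ bound)
a_5 = 2: 1007/482  (> 295, stop)

445/213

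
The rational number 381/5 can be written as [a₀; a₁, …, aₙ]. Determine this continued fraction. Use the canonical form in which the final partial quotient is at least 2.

Repeatedly divide and take the remainder:
⌊381/5⌋ = 76, remainder 1
⌊5/1⌋ = 5, remainder 0

[76; 5]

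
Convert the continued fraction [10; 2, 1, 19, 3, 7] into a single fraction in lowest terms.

13637/1319

Use the convergent recurrence hₖ = aₖ·hₖ₋₁ + hₖ₋₂ (and likewise for the denominators kₖ):
a_0 = 10: 10/1
a_1 = 2: 21/2
a_2 = 1: 31/3
a_3 = 19: 610/59
a_4 = 3: 1861/180
a_5 = 7: 13637/1319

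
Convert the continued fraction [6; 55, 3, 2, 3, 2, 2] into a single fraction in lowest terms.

44588/7409

a_0 = 6: 6/1
a_1 = 55: 331/55
a_2 = 3: 999/166
a_3 = 2: 2329/387
a_4 = 3: 7986/1327
a_5 = 2: 18301/3041
a_6 = 2: 44588/7409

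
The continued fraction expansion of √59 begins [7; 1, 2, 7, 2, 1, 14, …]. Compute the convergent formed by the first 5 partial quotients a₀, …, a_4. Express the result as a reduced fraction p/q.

a_0 = 7: 7/1
a_1 = 1: 8/1
a_2 = 2: 23/3
a_3 = 7: 169/22
a_4 = 2: 361/47

361/47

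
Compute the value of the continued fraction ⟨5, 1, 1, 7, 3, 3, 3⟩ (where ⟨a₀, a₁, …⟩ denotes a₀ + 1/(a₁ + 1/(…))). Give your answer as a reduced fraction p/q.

Build up convergents one term at a time:
a_0 = 5: 5/1
a_1 = 1: 6/1
a_2 = 1: 11/2
a_3 = 7: 83/15
a_4 = 3: 260/47
a_5 = 3: 863/156
a_6 = 3: 2849/515

2849/515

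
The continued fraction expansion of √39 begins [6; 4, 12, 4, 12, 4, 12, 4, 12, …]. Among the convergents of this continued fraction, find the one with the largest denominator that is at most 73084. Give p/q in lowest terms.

62425/9996

a_0 = 6: 6/1  (≤ bound)
a_1 = 4: 25/4  (≤ bound)
a_2 = 12: 306/49  (≤ bound)
a_3 = 4: 1249/200  (≤ bound)
a_4 = 12: 15294/2449  (≤ bound)
a_5 = 4: 62425/9996  (≤ bound)
a_6 = 12: 764394/122401  (> 73084, stop)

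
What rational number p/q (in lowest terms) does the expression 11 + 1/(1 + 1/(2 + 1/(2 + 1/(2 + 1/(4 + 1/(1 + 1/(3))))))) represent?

a_0 = 11: 11/1
a_1 = 1: 12/1
a_2 = 2: 35/3
a_3 = 2: 82/7
a_4 = 2: 199/17
a_5 = 4: 878/75
a_6 = 1: 1077/92
a_7 = 3: 4109/351

4109/351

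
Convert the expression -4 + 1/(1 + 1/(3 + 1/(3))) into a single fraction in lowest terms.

-42/13

Start with 3.
3 + 1/(3/1) = 3 + 1/3 = 10/3
1 + 1/(10/3) = 1 + 3/10 = 13/10
-4 + 1/(13/10) = -4 + 10/13 = -42/13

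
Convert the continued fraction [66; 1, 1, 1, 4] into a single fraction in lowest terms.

a_0 = 66: 66/1
a_1 = 1: 67/1
a_2 = 1: 133/2
a_3 = 1: 200/3
a_4 = 4: 933/14

933/14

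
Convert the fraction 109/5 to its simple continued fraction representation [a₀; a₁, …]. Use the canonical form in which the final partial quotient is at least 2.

⌊109/5⌋ = 21, remainder 4
⌊5/4⌋ = 1, remainder 1
⌊4/1⌋ = 4, remainder 0

[21; 1, 4]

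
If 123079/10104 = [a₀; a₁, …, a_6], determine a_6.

11

Run the Euclidean algorithm, recording each quotient:
123079 ÷ 10104 → quotient 12, remainder 1831
10104 ÷ 1831 → quotient 5, remainder 949
1831 ÷ 949 → quotient 1, remainder 882
949 ÷ 882 → quotient 1, remainder 67
882 ÷ 67 → quotient 13, remainder 11
67 ÷ 11 → quotient 6, remainder 1
11 ÷ 1 → quotient 11, remainder 0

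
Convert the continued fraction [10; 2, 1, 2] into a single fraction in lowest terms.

83/8

Compute successive convergents:
a_0 = 10: 10/1
a_1 = 2: 21/2
a_2 = 1: 31/3
a_3 = 2: 83/8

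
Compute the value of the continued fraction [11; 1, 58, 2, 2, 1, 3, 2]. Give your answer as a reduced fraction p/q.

42013/3506

Start with 2.
3 + 1/(2/1) = 3 + 1/2 = 7/2
1 + 1/(7/2) = 1 + 2/7 = 9/7
2 + 1/(9/7) = 2 + 7/9 = 25/9
2 + 1/(25/9) = 2 + 9/25 = 59/25
58 + 1/(59/25) = 58 + 25/59 = 3447/59
1 + 1/(3447/59) = 1 + 59/3447 = 3506/3447
11 + 1/(3506/3447) = 11 + 3447/3506 = 42013/3506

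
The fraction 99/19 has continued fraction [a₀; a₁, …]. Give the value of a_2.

⌊99/19⌋ = 5, remainder 4
⌊19/4⌋ = 4, remainder 3
⌊4/3⌋ = 1, remainder 1

1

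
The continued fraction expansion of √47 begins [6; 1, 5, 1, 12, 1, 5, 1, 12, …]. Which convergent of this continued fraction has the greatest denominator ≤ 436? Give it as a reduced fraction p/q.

665/97

a_0 = 6: 6/1  (≤ bound)
a_1 = 1: 7/1  (≤ bound)
a_2 = 5: 41/6  (≤ bound)
a_3 = 1: 48/7  (≤ bound)
a_4 = 12: 617/90  (≤ bound)
a_5 = 1: 665/97  (≤ bound)
a_6 = 5: 3942/575  (> 436, stop)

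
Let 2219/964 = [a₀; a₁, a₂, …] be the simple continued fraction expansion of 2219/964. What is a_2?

3

Repeatedly divide and take the remainder:
2219 ÷ 964 → quotient 2, remainder 291
964 ÷ 291 → quotient 3, remainder 91
291 ÷ 91 → quotient 3, remainder 18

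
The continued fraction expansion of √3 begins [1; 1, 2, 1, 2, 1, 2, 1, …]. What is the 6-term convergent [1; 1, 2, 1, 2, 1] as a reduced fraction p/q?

26/15

Build up convergents one term at a time:
a_0 = 1: 1/1
a_1 = 1: 2/1
a_2 = 2: 5/3
a_3 = 1: 7/4
a_4 = 2: 19/11
a_5 = 1: 26/15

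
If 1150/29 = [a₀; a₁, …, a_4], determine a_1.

1

Repeatedly divide and take the remainder:
1150 = 39·29 + 19, so a_0 = 39
29 = 1·19 + 10, so a_1 = 1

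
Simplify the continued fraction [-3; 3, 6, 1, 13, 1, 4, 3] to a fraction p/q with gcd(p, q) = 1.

-13855/5166

Use the convergent recurrence hₖ = aₖ·hₖ₋₁ + hₖ₋₂ (and likewise for the denominators kₖ):
a_0 = -3: -3/1
a_1 = 3: -8/3
a_2 = 6: -51/19
a_3 = 1: -59/22
a_4 = 13: -818/305
a_5 = 1: -877/327
a_6 = 4: -4326/1613
a_7 = 3: -13855/5166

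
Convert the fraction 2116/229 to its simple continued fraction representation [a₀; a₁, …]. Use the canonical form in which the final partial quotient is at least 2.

⌊2116/229⌋ = 9, remainder 55
⌊229/55⌋ = 4, remainder 9
⌊55/9⌋ = 6, remainder 1
⌊9/1⌋ = 9, remainder 0

[9; 4, 6, 9]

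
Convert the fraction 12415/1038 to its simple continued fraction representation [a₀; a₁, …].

12415 = 11·1038 + 997, so a_0 = 11
1038 = 1·997 + 41, so a_1 = 1
997 = 24·41 + 13, so a_2 = 24
41 = 3·13 + 2, so a_3 = 3
13 = 6·2 + 1, so a_4 = 6
2 = 2·1 + 0, so a_5 = 2

[11; 1, 24, 3, 6, 2]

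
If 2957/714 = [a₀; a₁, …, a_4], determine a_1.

Repeatedly divide and take the remainder:
2957 = 4·714 + 101, so a_0 = 4
714 = 7·101 + 7, so a_1 = 7

7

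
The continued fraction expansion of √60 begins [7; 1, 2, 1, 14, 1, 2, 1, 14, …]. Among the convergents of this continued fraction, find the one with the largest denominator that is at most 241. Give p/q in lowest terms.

List convergents until the denominator exceeds the bound:
a_0 = 7: 7/1  (≤ bound)
a_1 = 1: 8/1  (≤ bound)
a_2 = 2: 23/3  (≤ bound)
a_3 = 1: 31/4  (≤ bound)
a_4 = 14: 457/59  (≤ bound)
a_5 = 1: 488/63  (≤ bound)
a_6 = 2: 1433/185  (≤ bound)
a_7 = 1: 1921/248  (> 241, stop)

1433/185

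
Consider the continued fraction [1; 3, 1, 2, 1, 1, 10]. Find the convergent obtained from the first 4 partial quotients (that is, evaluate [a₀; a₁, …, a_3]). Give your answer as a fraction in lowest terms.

14/11

a_0 = 1: 1/1
a_1 = 3: 4/3
a_2 = 1: 5/4
a_3 = 2: 14/11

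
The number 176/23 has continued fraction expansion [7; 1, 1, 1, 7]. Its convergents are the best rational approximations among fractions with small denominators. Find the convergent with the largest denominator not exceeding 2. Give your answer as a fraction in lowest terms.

15/2

a_0 = 7: 7/1  (≤ bound)
a_1 = 1: 8/1  (≤ bound)
a_2 = 1: 15/2  (≤ bound)
a_3 = 1: 23/3  (> 2, stop)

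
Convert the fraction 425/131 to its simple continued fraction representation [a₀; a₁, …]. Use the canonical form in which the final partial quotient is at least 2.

Repeatedly divide and take the remainder:
⌊425/131⌋ = 3, remainder 32
⌊131/32⌋ = 4, remainder 3
⌊32/3⌋ = 10, remainder 2
⌊3/2⌋ = 1, remainder 1
⌊2/1⌋ = 2, remainder 0

[3; 4, 10, 1, 2]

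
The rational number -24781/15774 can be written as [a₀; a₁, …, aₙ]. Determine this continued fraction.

[-2; 2, 3, 47, 1, 1, 1, 15]

Run the Euclidean algorithm, recording each quotient:
-24781 ÷ 15774 → quotient -2, remainder 6767
15774 ÷ 6767 → quotient 2, remainder 2240
6767 ÷ 2240 → quotient 3, remainder 47
2240 ÷ 47 → quotient 47, remainder 31
47 ÷ 31 → quotient 1, remainder 16
31 ÷ 16 → quotient 1, remainder 15
16 ÷ 15 → quotient 1, remainder 1
15 ÷ 1 → quotient 15, remainder 0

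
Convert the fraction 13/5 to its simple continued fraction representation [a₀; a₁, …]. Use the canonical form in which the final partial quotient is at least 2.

[2; 1, 1, 2]

Apply division with remainder until the remainder is 0:
⌊13/5⌋ = 2, remainder 3
⌊5/3⌋ = 1, remainder 2
⌊3/2⌋ = 1, remainder 1
⌊2/1⌋ = 2, remainder 0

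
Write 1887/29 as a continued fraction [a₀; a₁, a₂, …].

Apply division with remainder until the remainder is 0:
1887 ÷ 29 → quotient 65, remainder 2
29 ÷ 2 → quotient 14, remainder 1
2 ÷ 1 → quotient 2, remainder 0

[65; 14, 2]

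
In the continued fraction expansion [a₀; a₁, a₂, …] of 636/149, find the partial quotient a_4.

1

Apply division with remainder until the remainder is 0:
⌊636/149⌋ = 4, remainder 40
⌊149/40⌋ = 3, remainder 29
⌊40/29⌋ = 1, remainder 11
⌊29/11⌋ = 2, remainder 7
⌊11/7⌋ = 1, remainder 4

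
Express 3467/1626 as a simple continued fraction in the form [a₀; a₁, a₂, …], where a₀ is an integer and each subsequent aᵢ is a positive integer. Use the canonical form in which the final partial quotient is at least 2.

[2; 7, 1, 1, 3, 2, 13]

3467 ÷ 1626 → quotient 2, remainder 215
1626 ÷ 215 → quotient 7, remainder 121
215 ÷ 121 → quotient 1, remainder 94
121 ÷ 94 → quotient 1, remainder 27
94 ÷ 27 → quotient 3, remainder 13
27 ÷ 13 → quotient 2, remainder 1
13 ÷ 1 → quotient 13, remainder 0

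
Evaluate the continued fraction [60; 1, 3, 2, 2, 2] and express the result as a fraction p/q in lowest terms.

3221/53

Start with 2.
2 + 1/(2/1) = 2 + 1/2 = 5/2
2 + 1/(5/2) = 2 + 2/5 = 12/5
3 + 1/(12/5) = 3 + 5/12 = 41/12
1 + 1/(41/12) = 1 + 12/41 = 53/41
60 + 1/(53/41) = 60 + 41/53 = 3221/53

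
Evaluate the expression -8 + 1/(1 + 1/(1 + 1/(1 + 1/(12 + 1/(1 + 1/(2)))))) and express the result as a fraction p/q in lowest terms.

Work from the innermost term outward:
Start with 2.
1 + 1/(2/1) = 1 + 1/2 = 3/2
12 + 1/(3/2) = 12 + 2/3 = 38/3
1 + 1/(38/3) = 1 + 3/38 = 41/38
1 + 1/(41/38) = 1 + 38/41 = 79/41
1 + 1/(79/41) = 1 + 41/79 = 120/79
-8 + 1/(120/79) = -8 + 79/120 = -881/120

-881/120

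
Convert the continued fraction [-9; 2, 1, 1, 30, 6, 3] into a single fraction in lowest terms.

-25133/2922

Start with 3.
6 + 1/(3/1) = 6 + 1/3 = 19/3
30 + 1/(19/3) = 30 + 3/19 = 573/19
1 + 1/(573/19) = 1 + 19/573 = 592/573
1 + 1/(592/573) = 1 + 573/592 = 1165/592
2 + 1/(1165/592) = 2 + 592/1165 = 2922/1165
-9 + 1/(2922/1165) = -9 + 1165/2922 = -25133/2922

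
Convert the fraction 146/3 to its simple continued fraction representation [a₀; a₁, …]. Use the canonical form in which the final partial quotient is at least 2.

[48; 1, 2]

146 = 48·3 + 2, so a_0 = 48
3 = 1·2 + 1, so a_1 = 1
2 = 2·1 + 0, so a_2 = 2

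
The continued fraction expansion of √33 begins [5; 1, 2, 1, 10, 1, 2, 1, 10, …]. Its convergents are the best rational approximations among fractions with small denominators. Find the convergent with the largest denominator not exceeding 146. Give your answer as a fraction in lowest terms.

List convergents until the denominator exceeds the bound:
a_0 = 5: 5/1  (≤ bound)
a_1 = 1: 6/1  (≤ bound)
a_2 = 2: 17/3  (≤ bound)
a_3 = 1: 23/4  (≤ bound)
a_4 = 10: 247/43  (≤ bound)
a_5 = 1: 270/47  (≤ bound)
a_6 = 2: 787/137  (≤ bound)
a_7 = 1: 1057/184  (> 146, stop)

787/137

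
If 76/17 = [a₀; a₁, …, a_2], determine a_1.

2

76 ÷ 17 → quotient 4, remainder 8
17 ÷ 8 → quotient 2, remainder 1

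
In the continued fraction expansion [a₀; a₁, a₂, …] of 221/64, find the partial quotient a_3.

1

Repeatedly divide and take the remainder:
221 = 3·64 + 29, so a_0 = 3
64 = 2·29 + 6, so a_1 = 2
29 = 4·6 + 5, so a_2 = 4
6 = 1·5 + 1, so a_3 = 1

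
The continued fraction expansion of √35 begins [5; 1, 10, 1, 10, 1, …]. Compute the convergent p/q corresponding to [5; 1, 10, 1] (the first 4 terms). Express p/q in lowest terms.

Starting at the tail and folding back:
Start with 1.
10 + 1/(1/1) = 10 + 1/1 = 11/1
1 + 1/(11/1) = 1 + 1/11 = 12/11
5 + 1/(12/11) = 5 + 11/12 = 71/12

71/12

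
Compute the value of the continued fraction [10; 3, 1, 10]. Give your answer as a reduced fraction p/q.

441/43

a_0 = 10: 10/1
a_1 = 3: 31/3
a_2 = 1: 41/4
a_3 = 10: 441/43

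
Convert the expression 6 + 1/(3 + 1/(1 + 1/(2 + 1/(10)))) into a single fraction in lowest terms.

715/114

a_0 = 6: 6/1
a_1 = 3: 19/3
a_2 = 1: 25/4
a_3 = 2: 69/11
a_4 = 10: 715/114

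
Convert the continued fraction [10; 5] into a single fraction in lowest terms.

51/5

a_0 = 10: 10/1
a_1 = 5: 51/5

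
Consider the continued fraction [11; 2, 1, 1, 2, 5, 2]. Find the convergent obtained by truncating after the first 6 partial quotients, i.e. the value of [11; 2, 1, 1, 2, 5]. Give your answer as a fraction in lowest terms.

797/70

Start with 5.
2 + 1/(5/1) = 2 + 1/5 = 11/5
1 + 1/(11/5) = 1 + 5/11 = 16/11
1 + 1/(16/11) = 1 + 11/16 = 27/16
2 + 1/(27/16) = 2 + 16/27 = 70/27
11 + 1/(70/27) = 11 + 27/70 = 797/70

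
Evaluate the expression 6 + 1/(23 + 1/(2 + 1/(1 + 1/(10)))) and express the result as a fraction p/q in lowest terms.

Start with 10.
1 + 1/(10/1) = 1 + 1/10 = 11/10
2 + 1/(11/10) = 2 + 10/11 = 32/11
23 + 1/(32/11) = 23 + 11/32 = 747/32
6 + 1/(747/32) = 6 + 32/747 = 4514/747

4514/747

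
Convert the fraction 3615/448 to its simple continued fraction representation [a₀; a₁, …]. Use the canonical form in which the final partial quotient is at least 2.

3615 ÷ 448 → quotient 8, remainder 31
448 ÷ 31 → quotient 14, remainder 14
31 ÷ 14 → quotient 2, remainder 3
14 ÷ 3 → quotient 4, remainder 2
3 ÷ 2 → quotient 1, remainder 1
2 ÷ 1 → quotient 2, remainder 0

[8; 14, 2, 4, 1, 2]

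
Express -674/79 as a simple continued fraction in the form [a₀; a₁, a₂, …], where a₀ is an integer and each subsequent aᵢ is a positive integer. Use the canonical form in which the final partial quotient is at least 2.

⌊-674/79⌋ = -9, remainder 37
⌊79/37⌋ = 2, remainder 5
⌊37/5⌋ = 7, remainder 2
⌊5/2⌋ = 2, remainder 1
⌊2/1⌋ = 2, remainder 0

[-9; 2, 7, 2, 2]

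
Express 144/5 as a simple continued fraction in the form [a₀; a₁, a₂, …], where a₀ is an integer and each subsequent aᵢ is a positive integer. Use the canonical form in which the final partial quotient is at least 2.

⌊144/5⌋ = 28, remainder 4
⌊5/4⌋ = 1, remainder 1
⌊4/1⌋ = 4, remainder 0

[28; 1, 4]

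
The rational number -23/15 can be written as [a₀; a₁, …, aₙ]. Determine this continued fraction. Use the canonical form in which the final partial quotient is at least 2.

-23 ÷ 15 → quotient -2, remainder 7
15 ÷ 7 → quotient 2, remainder 1
7 ÷ 1 → quotient 7, remainder 0

[-2; 2, 7]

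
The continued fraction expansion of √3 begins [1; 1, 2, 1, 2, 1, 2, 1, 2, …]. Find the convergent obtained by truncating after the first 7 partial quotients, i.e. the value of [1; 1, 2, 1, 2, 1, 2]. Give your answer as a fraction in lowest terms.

a_0 = 1: 1/1
a_1 = 1: 2/1
a_2 = 2: 5/3
a_3 = 1: 7/4
a_4 = 2: 19/11
a_5 = 1: 26/15
a_6 = 2: 71/41

71/41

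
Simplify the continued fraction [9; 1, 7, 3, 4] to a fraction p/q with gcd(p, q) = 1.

1067/108

Start with 4.
3 + 1/(4/1) = 3 + 1/4 = 13/4
7 + 1/(13/4) = 7 + 4/13 = 95/13
1 + 1/(95/13) = 1 + 13/95 = 108/95
9 + 1/(108/95) = 9 + 95/108 = 1067/108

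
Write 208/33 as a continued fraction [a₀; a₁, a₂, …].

⌊208/33⌋ = 6, remainder 10
⌊33/10⌋ = 3, remainder 3
⌊10/3⌋ = 3, remainder 1
⌊3/1⌋ = 3, remainder 0

[6; 3, 3, 3]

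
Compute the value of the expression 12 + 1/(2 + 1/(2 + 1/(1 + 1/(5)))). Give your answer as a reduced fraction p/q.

Starting at the tail and folding back:
Start with 5.
1 + 1/(5/1) = 1 + 1/5 = 6/5
2 + 1/(6/5) = 2 + 5/6 = 17/6
2 + 1/(17/6) = 2 + 6/17 = 40/17
12 + 1/(40/17) = 12 + 17/40 = 497/40

497/40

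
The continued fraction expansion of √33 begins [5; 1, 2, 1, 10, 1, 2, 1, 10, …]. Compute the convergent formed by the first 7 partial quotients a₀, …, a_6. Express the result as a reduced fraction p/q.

Compute successive convergents:
a_0 = 5: 5/1
a_1 = 1: 6/1
a_2 = 2: 17/3
a_3 = 1: 23/4
a_4 = 10: 247/43
a_5 = 1: 270/47
a_6 = 2: 787/137

787/137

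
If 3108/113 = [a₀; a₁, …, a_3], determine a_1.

Apply division with remainder until the remainder is 0:
3108 ÷ 113 → quotient 27, remainder 57
113 ÷ 57 → quotient 1, remainder 56

1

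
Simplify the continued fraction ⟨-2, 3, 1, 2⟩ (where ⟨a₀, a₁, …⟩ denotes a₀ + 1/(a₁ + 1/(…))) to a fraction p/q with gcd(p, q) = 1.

Work from the innermost term outward:
Start with 2.
1 + 1/(2/1) = 1 + 1/2 = 3/2
3 + 1/(3/2) = 3 + 2/3 = 11/3
-2 + 1/(11/3) = -2 + 3/11 = -19/11

-19/11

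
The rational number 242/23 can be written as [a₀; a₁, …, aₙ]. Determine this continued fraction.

[10; 1, 1, 11]

Repeatedly divide and take the remainder:
242 = 10·23 + 12, so a_0 = 10
23 = 1·12 + 11, so a_1 = 1
12 = 1·11 + 1, so a_2 = 1
11 = 11·1 + 0, so a_3 = 11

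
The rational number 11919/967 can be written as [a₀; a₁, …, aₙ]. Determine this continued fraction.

[12; 3, 14, 3, 7]

⌊11919/967⌋ = 12, remainder 315
⌊967/315⌋ = 3, remainder 22
⌊315/22⌋ = 14, remainder 7
⌊22/7⌋ = 3, remainder 1
⌊7/1⌋ = 7, remainder 0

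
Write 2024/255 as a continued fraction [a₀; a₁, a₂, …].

2024 ÷ 255 → quotient 7, remainder 239
255 ÷ 239 → quotient 1, remainder 16
239 ÷ 16 → quotient 14, remainder 15
16 ÷ 15 → quotient 1, remainder 1
15 ÷ 1 → quotient 15, remainder 0

[7; 1, 14, 1, 15]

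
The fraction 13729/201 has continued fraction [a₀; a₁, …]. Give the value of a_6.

⌊13729/201⌋ = 68, remainder 61
⌊201/61⌋ = 3, remainder 18
⌊61/18⌋ = 3, remainder 7
⌊18/7⌋ = 2, remainder 4
⌊7/4⌋ = 1, remainder 3
⌊4/3⌋ = 1, remainder 1
⌊3/1⌋ = 3, remainder 0

3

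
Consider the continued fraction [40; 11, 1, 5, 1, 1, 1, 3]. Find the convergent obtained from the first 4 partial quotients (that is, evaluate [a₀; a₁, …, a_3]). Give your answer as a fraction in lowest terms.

2846/71

a_0 = 40: 40/1
a_1 = 11: 441/11
a_2 = 1: 481/12
a_3 = 5: 2846/71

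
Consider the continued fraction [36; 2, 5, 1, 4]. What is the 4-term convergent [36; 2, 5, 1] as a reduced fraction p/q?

Build up convergents one term at a time:
a_0 = 36: 36/1
a_1 = 2: 73/2
a_2 = 5: 401/11
a_3 = 1: 474/13

474/13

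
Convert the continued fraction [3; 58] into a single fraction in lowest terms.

Starting at the tail and folding back:
Start with 58.
3 + 1/(58/1) = 3 + 1/58 = 175/58

175/58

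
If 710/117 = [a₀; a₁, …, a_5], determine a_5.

⌊710/117⌋ = 6, remainder 8
⌊117/8⌋ = 14, remainder 5
⌊8/5⌋ = 1, remainder 3
⌊5/3⌋ = 1, remainder 2
⌊3/2⌋ = 1, remainder 1
⌊2/1⌋ = 2, remainder 0

2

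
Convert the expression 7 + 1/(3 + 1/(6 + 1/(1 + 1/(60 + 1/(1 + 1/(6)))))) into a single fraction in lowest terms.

a_0 = 7: 7/1
a_1 = 3: 22/3
a_2 = 6: 139/19
a_3 = 1: 161/22
a_4 = 60: 9799/1339
a_5 = 1: 9960/1361
a_6 = 6: 69559/9505

69559/9505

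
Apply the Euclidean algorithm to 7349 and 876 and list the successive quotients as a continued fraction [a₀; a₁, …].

[8; 2, 1, 1, 3, 7, 1, 5]

⌊7349/876⌋ = 8, remainder 341
⌊876/341⌋ = 2, remainder 194
⌊341/194⌋ = 1, remainder 147
⌊194/147⌋ = 1, remainder 47
⌊147/47⌋ = 3, remainder 6
⌊47/6⌋ = 7, remainder 5
⌊6/5⌋ = 1, remainder 1
⌊5/1⌋ = 5, remainder 0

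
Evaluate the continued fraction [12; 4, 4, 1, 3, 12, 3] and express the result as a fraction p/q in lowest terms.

36994/3023

Starting at the tail and folding back:
Start with 3.
12 + 1/(3/1) = 12 + 1/3 = 37/3
3 + 1/(37/3) = 3 + 3/37 = 114/37
1 + 1/(114/37) = 1 + 37/114 = 151/114
4 + 1/(151/114) = 4 + 114/151 = 718/151
4 + 1/(718/151) = 4 + 151/718 = 3023/718
12 + 1/(3023/718) = 12 + 718/3023 = 36994/3023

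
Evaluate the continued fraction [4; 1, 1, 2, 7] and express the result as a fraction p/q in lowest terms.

Build up convergents one term at a time:
a_0 = 4: 4/1
a_1 = 1: 5/1
a_2 = 1: 9/2
a_3 = 2: 23/5
a_4 = 7: 170/37

170/37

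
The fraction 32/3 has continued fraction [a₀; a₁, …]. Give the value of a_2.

2

Apply division with remainder until the remainder is 0:
32 = 10·3 + 2, so a_0 = 10
3 = 1·2 + 1, so a_1 = 1
2 = 2·1 + 0, so a_2 = 2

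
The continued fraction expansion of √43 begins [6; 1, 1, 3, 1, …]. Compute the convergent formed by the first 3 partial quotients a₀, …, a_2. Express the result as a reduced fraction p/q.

Starting at the tail and folding back:
Start with 1.
1 + 1/(1/1) = 1 + 1/1 = 2/1
6 + 1/(2/1) = 6 + 1/2 = 13/2

13/2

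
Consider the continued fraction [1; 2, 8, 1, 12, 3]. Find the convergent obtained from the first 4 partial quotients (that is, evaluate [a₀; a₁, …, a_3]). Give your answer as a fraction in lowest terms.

28/19

Starting at the tail and folding back:
Start with 1.
8 + 1/(1/1) = 8 + 1/1 = 9/1
2 + 1/(9/1) = 2 + 1/9 = 19/9
1 + 1/(19/9) = 1 + 9/19 = 28/19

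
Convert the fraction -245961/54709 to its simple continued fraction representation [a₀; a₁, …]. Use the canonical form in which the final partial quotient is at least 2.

[-5; 1, 1, 59, 10, 2, 3, 6]

-245961 = -5·54709 + 27584, so a_0 = -5
54709 = 1·27584 + 27125, so a_1 = 1
27584 = 1·27125 + 459, so a_2 = 1
27125 = 59·459 + 44, so a_3 = 59
459 = 10·44 + 19, so a_4 = 10
44 = 2·19 + 6, so a_5 = 2
19 = 3·6 + 1, so a_6 = 3
6 = 6·1 + 0, so a_7 = 6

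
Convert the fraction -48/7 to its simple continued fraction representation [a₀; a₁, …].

[-7; 7]

Run the Euclidean algorithm, recording each quotient:
-48 = -7·7 + 1, so a_0 = -7
7 = 7·1 + 0, so a_1 = 7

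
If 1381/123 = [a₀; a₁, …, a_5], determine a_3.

1

1381 = 11·123 + 28, so a_0 = 11
123 = 4·28 + 11, so a_1 = 4
28 = 2·11 + 6, so a_2 = 2
11 = 1·6 + 5, so a_3 = 1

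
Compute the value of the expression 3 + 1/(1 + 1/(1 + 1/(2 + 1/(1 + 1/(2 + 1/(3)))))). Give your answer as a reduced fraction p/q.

229/64

a_0 = 3: 3/1
a_1 = 1: 4/1
a_2 = 1: 7/2
a_3 = 2: 18/5
a_4 = 1: 25/7
a_5 = 2: 68/19
a_6 = 3: 229/64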